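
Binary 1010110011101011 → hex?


Group into 4-bit nibbles: 1010110011101011
  1010 = A
  1100 = C
  1110 = E
  1011 = B
= 0xACEB


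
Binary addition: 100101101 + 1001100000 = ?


Align and add column by column (LSB to MSB, carry propagating):
  00100101101
+ 01001100000
  -----------
  col 0: 1 + 0 + 0 (carry in) = 1 → bit 1, carry out 0
  col 1: 0 + 0 + 0 (carry in) = 0 → bit 0, carry out 0
  col 2: 1 + 0 + 0 (carry in) = 1 → bit 1, carry out 0
  col 3: 1 + 0 + 0 (carry in) = 1 → bit 1, carry out 0
  col 4: 0 + 0 + 0 (carry in) = 0 → bit 0, carry out 0
  col 5: 1 + 1 + 0 (carry in) = 2 → bit 0, carry out 1
  col 6: 0 + 1 + 1 (carry in) = 2 → bit 0, carry out 1
  col 7: 0 + 0 + 1 (carry in) = 1 → bit 1, carry out 0
  col 8: 1 + 0 + 0 (carry in) = 1 → bit 1, carry out 0
  col 9: 0 + 1 + 0 (carry in) = 1 → bit 1, carry out 0
  col 10: 0 + 0 + 0 (carry in) = 0 → bit 0, carry out 0
Reading bits MSB→LSB: 01110001101
Strip leading zeros: 1110001101
= 1110001101


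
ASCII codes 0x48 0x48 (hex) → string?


Codes (hex): 0x48 0x48
Per-code ASCII lookup:
  0x48 = 72  (range 65-90: uppercase, 72 - 65 = 7) → 'H'
  0x48 = 72  (range 65-90: uppercase, 72 - 65 = 7) → 'H'
= 'HH'


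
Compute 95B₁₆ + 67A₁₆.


Align and add column by column (LSB to MSB, each column mod 16 with carry):
  095B
+ 067A
  ----
  col 0: B(11) + A(10) + 0 (carry in) = 21 → 5(5), carry out 1
  col 1: 5(5) + 7(7) + 1 (carry in) = 13 → D(13), carry out 0
  col 2: 9(9) + 6(6) + 0 (carry in) = 15 → F(15), carry out 0
  col 3: 0(0) + 0(0) + 0 (carry in) = 0 → 0(0), carry out 0
Reading digits MSB→LSB: 0FD5
Strip leading zeros: FD5
= 0xFD5


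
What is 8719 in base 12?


Divide by 12 repeatedly:
8719 ÷ 12 = 726 remainder 7
726 ÷ 12 = 60 remainder 6
60 ÷ 12 = 5 remainder 0
5 ÷ 12 = 0 remainder 5
Reading remainders bottom-up:
= 5067


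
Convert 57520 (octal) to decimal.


Positional values:
Position 0: 0 × 8^0 = 0
Position 1: 2 × 8^1 = 16
Position 2: 5 × 8^2 = 320
Position 3: 7 × 8^3 = 3584
Position 4: 5 × 8^4 = 20480
Sum = 0 + 16 + 320 + 3584 + 20480
= 24400


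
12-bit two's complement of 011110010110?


Original: 011110010110
Step 1 - Invert all bits: 100001101001
Step 2 - Add 1: 100001101001 + 1
= 100001101010 (represents -1942)


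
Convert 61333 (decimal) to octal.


Divide by 8 repeatedly:
61333 ÷ 8 = 7666 remainder 5
7666 ÷ 8 = 958 remainder 2
958 ÷ 8 = 119 remainder 6
119 ÷ 8 = 14 remainder 7
14 ÷ 8 = 1 remainder 6
1 ÷ 8 = 0 remainder 1
Reading remainders bottom-up:
= 0o167625


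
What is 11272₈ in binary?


Each octal digit → 3 binary bits:
  1 = 001
  1 = 001
  2 = 010
  7 = 111
  2 = 010
Concatenate: 001 001 010 111 010
= 001001010111010


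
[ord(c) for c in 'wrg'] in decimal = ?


String: 'wrg'  (3 characters)
Per-character ASCII lookup:
  'w': lowercase starts at 97: 'w' = 97 + 22 = 119
  'r': lowercase starts at 97: 'r' = 97 + 17 = 114
  'g': lowercase starts at 97: 'g' = 97 + 6 = 103
= 119 114 103


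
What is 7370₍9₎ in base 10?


Positional values (base 9):
  0 × 9^0 = 0 × 1 = 0
  7 × 9^1 = 7 × 9 = 63
  3 × 9^2 = 3 × 81 = 243
  7 × 9^3 = 7 × 729 = 5103
Sum = 0 + 63 + 243 + 5103
= 5409


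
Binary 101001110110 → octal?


Group into 3-bit groups: 101001110110
  101 = 5
  001 = 1
  110 = 6
  110 = 6
= 0o5166


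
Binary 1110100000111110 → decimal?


Positional values:
Bit 1: 1 × 2^1 = 2
Bit 2: 1 × 2^2 = 4
Bit 3: 1 × 2^3 = 8
Bit 4: 1 × 2^4 = 16
Bit 5: 1 × 2^5 = 32
Bit 11: 1 × 2^11 = 2048
Bit 13: 1 × 2^13 = 8192
Bit 14: 1 × 2^14 = 16384
Bit 15: 1 × 2^15 = 32768
Sum = 2 + 4 + 8 + 16 + 32 + 2048 + 8192 + 16384 + 32768
= 59454


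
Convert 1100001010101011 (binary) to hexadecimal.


Group into 4-bit nibbles: 1100001010101011
  1100 = C
  0010 = 2
  1010 = A
  1011 = B
= 0xC2AB


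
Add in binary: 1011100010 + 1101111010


Align and add column by column (LSB to MSB, carry propagating):
  01011100010
+ 01101111010
  -----------
  col 0: 0 + 0 + 0 (carry in) = 0 → bit 0, carry out 0
  col 1: 1 + 1 + 0 (carry in) = 2 → bit 0, carry out 1
  col 2: 0 + 0 + 1 (carry in) = 1 → bit 1, carry out 0
  col 3: 0 + 1 + 0 (carry in) = 1 → bit 1, carry out 0
  col 4: 0 + 1 + 0 (carry in) = 1 → bit 1, carry out 0
  col 5: 1 + 1 + 0 (carry in) = 2 → bit 0, carry out 1
  col 6: 1 + 1 + 1 (carry in) = 3 → bit 1, carry out 1
  col 7: 1 + 0 + 1 (carry in) = 2 → bit 0, carry out 1
  col 8: 0 + 1 + 1 (carry in) = 2 → bit 0, carry out 1
  col 9: 1 + 1 + 1 (carry in) = 3 → bit 1, carry out 1
  col 10: 0 + 0 + 1 (carry in) = 1 → bit 1, carry out 0
Reading bits MSB→LSB: 11001011100
Strip leading zeros: 11001011100
= 11001011100


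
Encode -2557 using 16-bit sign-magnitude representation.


Sign bit: 1 (negative)
Magnitude: 2557 = 000100111111101
= 1000100111111101


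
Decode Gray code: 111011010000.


Gray code: 111011010000
MSB stays the same: 1
Each subsequent bit = prev_binary XOR current_gray:
  B[1] = 1 XOR 1 = 0
  B[2] = 0 XOR 1 = 1
  B[3] = 1 XOR 0 = 1
  B[4] = 1 XOR 1 = 0
  B[5] = 0 XOR 1 = 1
  B[6] = 1 XOR 0 = 1
  B[7] = 1 XOR 1 = 0
  B[8] = 0 XOR 0 = 0
  B[9] = 0 XOR 0 = 0
  B[10] = 0 XOR 0 = 0
  B[11] = 0 XOR 0 = 0
= 101101100000 (2912 decimal)


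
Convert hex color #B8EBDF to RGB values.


Hex: #B8EBDF
R = B8₁₆ = 184
G = EB₁₆ = 235
B = DF₁₆ = 223
= RGB(184, 235, 223)


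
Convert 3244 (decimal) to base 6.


Divide by 6 repeatedly:
3244 ÷ 6 = 540 remainder 4
540 ÷ 6 = 90 remainder 0
90 ÷ 6 = 15 remainder 0
15 ÷ 6 = 2 remainder 3
2 ÷ 6 = 0 remainder 2
Reading remainders bottom-up:
= 23004


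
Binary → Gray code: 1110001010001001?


Binary: 1110001010001001
Gray code: G = B XOR (B >> 1)
B >> 1 = 0111000101000100
1110001010001001 XOR 0111000101000100:
  1 XOR 0 = 1
  1 XOR 1 = 0
  1 XOR 1 = 0
  0 XOR 1 = 1
  0 XOR 0 = 0
  0 XOR 0 = 0
  1 XOR 0 = 1
  0 XOR 1 = 1
  1 XOR 0 = 1
  0 XOR 1 = 1
  0 XOR 0 = 0
  0 XOR 0 = 0
  1 XOR 0 = 1
  0 XOR 1 = 1
  0 XOR 0 = 0
  1 XOR 0 = 1
= 1001001111001101


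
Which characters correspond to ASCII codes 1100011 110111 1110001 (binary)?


Codes (binary): 1100011 110111 1110001
Per-code ASCII lookup:
  1100011 = 99  (range 97-122: lowercase, 99 - 97 = 2) → 'c'
  110111 = 55  (range 48-57: digits, 55 - 48 = 7) → '7'
  1110001 = 113  (range 97-122: lowercase, 113 - 97 = 16) → 'q'
= 'c7q'


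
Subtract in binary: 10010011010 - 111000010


Align and subtract column by column (LSB to MSB, borrowing when needed):
  10010011010
- 00111000010
  -----------
  col 0: (0 - 0 borrow-in) - 0 → 0 - 0 = 0, borrow out 0
  col 1: (1 - 0 borrow-in) - 1 → 1 - 1 = 0, borrow out 0
  col 2: (0 - 0 borrow-in) - 0 → 0 - 0 = 0, borrow out 0
  col 3: (1 - 0 borrow-in) - 0 → 1 - 0 = 1, borrow out 0
  col 4: (1 - 0 borrow-in) - 0 → 1 - 0 = 1, borrow out 0
  col 5: (0 - 0 borrow-in) - 0 → 0 - 0 = 0, borrow out 0
  col 6: (0 - 0 borrow-in) - 1 → borrow from next column: (0+2) - 1 = 1, borrow out 1
  col 7: (1 - 1 borrow-in) - 1 → borrow from next column: (0+2) - 1 = 1, borrow out 1
  col 8: (0 - 1 borrow-in) - 1 → borrow from next column: (-1+2) - 1 = 0, borrow out 1
  col 9: (0 - 1 borrow-in) - 0 → borrow from next column: (-1+2) - 0 = 1, borrow out 1
  col 10: (1 - 1 borrow-in) - 0 → 0 - 0 = 0, borrow out 0
Reading bits MSB→LSB: 01011011000
Strip leading zeros: 1011011000
= 1011011000


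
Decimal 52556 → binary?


Divide by 2 repeatedly:
52556 ÷ 2 = 26278 remainder 0
26278 ÷ 2 = 13139 remainder 0
13139 ÷ 2 = 6569 remainder 1
6569 ÷ 2 = 3284 remainder 1
3284 ÷ 2 = 1642 remainder 0
1642 ÷ 2 = 821 remainder 0
821 ÷ 2 = 410 remainder 1
410 ÷ 2 = 205 remainder 0
205 ÷ 2 = 102 remainder 1
102 ÷ 2 = 51 remainder 0
51 ÷ 2 = 25 remainder 1
25 ÷ 2 = 12 remainder 1
12 ÷ 2 = 6 remainder 0
6 ÷ 2 = 3 remainder 0
3 ÷ 2 = 1 remainder 1
1 ÷ 2 = 0 remainder 1
Reading remainders bottom-up:
= 1100110101001100


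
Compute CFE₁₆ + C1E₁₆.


Align and add column by column (LSB to MSB, each column mod 16 with carry):
  0CFE
+ 0C1E
  ----
  col 0: E(14) + E(14) + 0 (carry in) = 28 → C(12), carry out 1
  col 1: F(15) + 1(1) + 1 (carry in) = 17 → 1(1), carry out 1
  col 2: C(12) + C(12) + 1 (carry in) = 25 → 9(9), carry out 1
  col 3: 0(0) + 0(0) + 1 (carry in) = 1 → 1(1), carry out 0
Reading digits MSB→LSB: 191C
Strip leading zeros: 191C
= 0x191C


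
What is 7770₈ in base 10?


Positional values:
Position 0: 0 × 8^0 = 0
Position 1: 7 × 8^1 = 56
Position 2: 7 × 8^2 = 448
Position 3: 7 × 8^3 = 3584
Sum = 0 + 56 + 448 + 3584
= 4088


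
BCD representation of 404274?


Each digit → 4-bit binary:
  4 → 0100
  0 → 0000
  4 → 0100
  2 → 0010
  7 → 0111
  4 → 0100
= 0100 0000 0100 0010 0111 0100


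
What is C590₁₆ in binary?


Each hex digit → 4 binary bits:
  C = 1100
  5 = 0101
  9 = 1001
  0 = 0000
Concatenate: 1100 0101 1001 0000
= 1100010110010000


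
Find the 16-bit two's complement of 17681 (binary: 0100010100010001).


Original: 0100010100010001
Step 1 - Invert all bits: 1011101011101110
Step 2 - Add 1: 1011101011101110 + 1
= 1011101011101111 (represents -17681)


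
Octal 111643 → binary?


Each octal digit → 3 binary bits:
  1 = 001
  1 = 001
  1 = 001
  6 = 110
  4 = 100
  3 = 011
Concatenate: 001 001 001 110 100 011
= 001001001110100011


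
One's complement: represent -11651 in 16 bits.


Original: 0010110110000011
Invert all bits:
  bit 0: 0 → 1
  bit 1: 0 → 1
  bit 2: 1 → 0
  bit 3: 0 → 1
  bit 4: 1 → 0
  bit 5: 1 → 0
  bit 6: 0 → 1
  bit 7: 1 → 0
  bit 8: 1 → 0
  bit 9: 0 → 1
  bit 10: 0 → 1
  bit 11: 0 → 1
  bit 12: 0 → 1
  bit 13: 0 → 1
  bit 14: 1 → 0
  bit 15: 1 → 0
= 1101001001111100


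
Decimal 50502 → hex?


Divide by 16 repeatedly:
50502 ÷ 16 = 3156 remainder 6 (6)
3156 ÷ 16 = 197 remainder 4 (4)
197 ÷ 16 = 12 remainder 5 (5)
12 ÷ 16 = 0 remainder 12 (C)
Reading remainders bottom-up:
= 0xC546


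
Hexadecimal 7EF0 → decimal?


Positional values:
Position 0: 0 × 16^0 = 0 × 1 = 0
Position 1: F × 16^1 = 15 × 16 = 240
Position 2: E × 16^2 = 14 × 256 = 3584
Position 3: 7 × 16^3 = 7 × 4096 = 28672
Sum = 0 + 240 + 3584 + 28672
= 32496


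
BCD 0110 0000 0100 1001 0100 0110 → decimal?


Each 4-bit group → digit:
  0110 → 6
  0000 → 0
  0100 → 4
  1001 → 9
  0100 → 4
  0110 → 6
= 604946


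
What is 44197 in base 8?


Divide by 8 repeatedly:
44197 ÷ 8 = 5524 remainder 5
5524 ÷ 8 = 690 remainder 4
690 ÷ 8 = 86 remainder 2
86 ÷ 8 = 10 remainder 6
10 ÷ 8 = 1 remainder 2
1 ÷ 8 = 0 remainder 1
Reading remainders bottom-up:
= 0o126245


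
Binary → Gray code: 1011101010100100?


Binary: 1011101010100100
Gray code: G = B XOR (B >> 1)
B >> 1 = 0101110101010010
1011101010100100 XOR 0101110101010010:
  1 XOR 0 = 1
  0 XOR 1 = 1
  1 XOR 0 = 1
  1 XOR 1 = 0
  1 XOR 1 = 0
  0 XOR 1 = 1
  1 XOR 0 = 1
  0 XOR 1 = 1
  1 XOR 0 = 1
  0 XOR 1 = 1
  1 XOR 0 = 1
  0 XOR 1 = 1
  0 XOR 0 = 0
  1 XOR 0 = 1
  0 XOR 1 = 1
  0 XOR 0 = 0
= 1110011111110110


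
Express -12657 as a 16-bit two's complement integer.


Original: 0011000101110001
Step 1 - Invert all bits: 1100111010001110
Step 2 - Add 1: 1100111010001110 + 1
= 1100111010001111 (represents -12657)


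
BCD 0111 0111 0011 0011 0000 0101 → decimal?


Each 4-bit group → digit:
  0111 → 7
  0111 → 7
  0011 → 3
  0011 → 3
  0000 → 0
  0101 → 5
= 773305


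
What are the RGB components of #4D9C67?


Hex: #4D9C67
R = 4D₁₆ = 77
G = 9C₁₆ = 156
B = 67₁₆ = 103
= RGB(77, 156, 103)


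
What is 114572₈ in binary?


Each octal digit → 3 binary bits:
  1 = 001
  1 = 001
  4 = 100
  5 = 101
  7 = 111
  2 = 010
Concatenate: 001 001 100 101 111 010
= 001001100101111010


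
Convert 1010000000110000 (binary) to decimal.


Positional values:
Bit 4: 1 × 2^4 = 16
Bit 5: 1 × 2^5 = 32
Bit 13: 1 × 2^13 = 8192
Bit 15: 1 × 2^15 = 32768
Sum = 16 + 32 + 8192 + 32768
= 41008


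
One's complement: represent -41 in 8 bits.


Original: 00101001
Invert all bits:
  bit 0: 0 → 1
  bit 1: 0 → 1
  bit 2: 1 → 0
  bit 3: 0 → 1
  bit 4: 1 → 0
  bit 5: 0 → 1
  bit 6: 0 → 1
  bit 7: 1 → 0
= 11010110


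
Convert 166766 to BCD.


Each digit → 4-bit binary:
  1 → 0001
  6 → 0110
  6 → 0110
  7 → 0111
  6 → 0110
  6 → 0110
= 0001 0110 0110 0111 0110 0110


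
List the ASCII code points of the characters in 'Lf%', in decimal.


String: 'Lf%'  (3 characters)
Per-character ASCII lookup:
  'L': uppercase starts at 65: 'L' = 65 + 11 = 76
  'f': lowercase starts at 97: 'f' = 97 + 5 = 102
  '%': special character: '%' = 37
= 76 102 37


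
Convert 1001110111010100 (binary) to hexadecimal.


Group into 4-bit nibbles: 1001110111010100
  1001 = 9
  1101 = D
  1101 = D
  0100 = 4
= 0x9DD4


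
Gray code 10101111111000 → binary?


Gray code: 10101111111000
MSB stays the same: 1
Each subsequent bit = prev_binary XOR current_gray:
  B[1] = 1 XOR 0 = 1
  B[2] = 1 XOR 1 = 0
  B[3] = 0 XOR 0 = 0
  B[4] = 0 XOR 1 = 1
  B[5] = 1 XOR 1 = 0
  B[6] = 0 XOR 1 = 1
  B[7] = 1 XOR 1 = 0
  B[8] = 0 XOR 1 = 1
  B[9] = 1 XOR 1 = 0
  B[10] = 0 XOR 1 = 1
  B[11] = 1 XOR 0 = 1
  B[12] = 1 XOR 0 = 1
  B[13] = 1 XOR 0 = 1
= 11001010101111 (12975 decimal)


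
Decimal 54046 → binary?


Divide by 2 repeatedly:
54046 ÷ 2 = 27023 remainder 0
27023 ÷ 2 = 13511 remainder 1
13511 ÷ 2 = 6755 remainder 1
6755 ÷ 2 = 3377 remainder 1
3377 ÷ 2 = 1688 remainder 1
1688 ÷ 2 = 844 remainder 0
844 ÷ 2 = 422 remainder 0
422 ÷ 2 = 211 remainder 0
211 ÷ 2 = 105 remainder 1
105 ÷ 2 = 52 remainder 1
52 ÷ 2 = 26 remainder 0
26 ÷ 2 = 13 remainder 0
13 ÷ 2 = 6 remainder 1
6 ÷ 2 = 3 remainder 0
3 ÷ 2 = 1 remainder 1
1 ÷ 2 = 0 remainder 1
Reading remainders bottom-up:
= 1101001100011110


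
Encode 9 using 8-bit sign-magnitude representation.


Sign bit: 0 (positive)
Magnitude: 9 = 0001001
= 00001001


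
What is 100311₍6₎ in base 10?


Positional values (base 6):
  1 × 6^0 = 1 × 1 = 1
  1 × 6^1 = 1 × 6 = 6
  3 × 6^2 = 3 × 36 = 108
  0 × 6^3 = 0 × 216 = 0
  0 × 6^4 = 0 × 1296 = 0
  1 × 6^5 = 1 × 7776 = 7776
Sum = 1 + 6 + 108 + 0 + 0 + 7776
= 7891


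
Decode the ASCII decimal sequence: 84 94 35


Codes (decimal): 84 94 35
Per-code ASCII lookup:
  84  (range 65-90: uppercase, 84 - 65 = 19) → 'T'
  94  (special character) → '^'
  35  (special character) → '#'
= 'T^#'


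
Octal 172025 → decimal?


Positional values:
Position 0: 5 × 8^0 = 5
Position 1: 2 × 8^1 = 16
Position 2: 0 × 8^2 = 0
Position 3: 2 × 8^3 = 1024
Position 4: 7 × 8^4 = 28672
Position 5: 1 × 8^5 = 32768
Sum = 5 + 16 + 0 + 1024 + 28672 + 32768
= 62485


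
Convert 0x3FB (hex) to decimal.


Positional values:
Position 0: B × 16^0 = 11 × 1 = 11
Position 1: F × 16^1 = 15 × 16 = 240
Position 2: 3 × 16^2 = 3 × 256 = 768
Sum = 11 + 240 + 768
= 1019


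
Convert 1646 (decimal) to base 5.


Divide by 5 repeatedly:
1646 ÷ 5 = 329 remainder 1
329 ÷ 5 = 65 remainder 4
65 ÷ 5 = 13 remainder 0
13 ÷ 5 = 2 remainder 3
2 ÷ 5 = 0 remainder 2
Reading remainders bottom-up:
= 23041


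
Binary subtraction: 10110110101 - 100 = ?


Align and subtract column by column (LSB to MSB, borrowing when needed):
  10110110101
- 00000000100
  -----------
  col 0: (1 - 0 borrow-in) - 0 → 1 - 0 = 1, borrow out 0
  col 1: (0 - 0 borrow-in) - 0 → 0 - 0 = 0, borrow out 0
  col 2: (1 - 0 borrow-in) - 1 → 1 - 1 = 0, borrow out 0
  col 3: (0 - 0 borrow-in) - 0 → 0 - 0 = 0, borrow out 0
  col 4: (1 - 0 borrow-in) - 0 → 1 - 0 = 1, borrow out 0
  col 5: (1 - 0 borrow-in) - 0 → 1 - 0 = 1, borrow out 0
  col 6: (0 - 0 borrow-in) - 0 → 0 - 0 = 0, borrow out 0
  col 7: (1 - 0 borrow-in) - 0 → 1 - 0 = 1, borrow out 0
  col 8: (1 - 0 borrow-in) - 0 → 1 - 0 = 1, borrow out 0
  col 9: (0 - 0 borrow-in) - 0 → 0 - 0 = 0, borrow out 0
  col 10: (1 - 0 borrow-in) - 0 → 1 - 0 = 1, borrow out 0
Reading bits MSB→LSB: 10110110001
Strip leading zeros: 10110110001
= 10110110001


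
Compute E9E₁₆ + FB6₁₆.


Align and add column by column (LSB to MSB, each column mod 16 with carry):
  0E9E
+ 0FB6
  ----
  col 0: E(14) + 6(6) + 0 (carry in) = 20 → 4(4), carry out 1
  col 1: 9(9) + B(11) + 1 (carry in) = 21 → 5(5), carry out 1
  col 2: E(14) + F(15) + 1 (carry in) = 30 → E(14), carry out 1
  col 3: 0(0) + 0(0) + 1 (carry in) = 1 → 1(1), carry out 0
Reading digits MSB→LSB: 1E54
Strip leading zeros: 1E54
= 0x1E54


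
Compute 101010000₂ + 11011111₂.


Align and add column by column (LSB to MSB, carry propagating):
  0101010000
+ 0011011111
  ----------
  col 0: 0 + 1 + 0 (carry in) = 1 → bit 1, carry out 0
  col 1: 0 + 1 + 0 (carry in) = 1 → bit 1, carry out 0
  col 2: 0 + 1 + 0 (carry in) = 1 → bit 1, carry out 0
  col 3: 0 + 1 + 0 (carry in) = 1 → bit 1, carry out 0
  col 4: 1 + 1 + 0 (carry in) = 2 → bit 0, carry out 1
  col 5: 0 + 0 + 1 (carry in) = 1 → bit 1, carry out 0
  col 6: 1 + 1 + 0 (carry in) = 2 → bit 0, carry out 1
  col 7: 0 + 1 + 1 (carry in) = 2 → bit 0, carry out 1
  col 8: 1 + 0 + 1 (carry in) = 2 → bit 0, carry out 1
  col 9: 0 + 0 + 1 (carry in) = 1 → bit 1, carry out 0
Reading bits MSB→LSB: 1000101111
Strip leading zeros: 1000101111
= 1000101111


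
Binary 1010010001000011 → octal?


Group into 3-bit groups: 001010010001000011
  001 = 1
  010 = 2
  010 = 2
  001 = 1
  000 = 0
  011 = 3
= 0o122103


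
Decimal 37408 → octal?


Divide by 8 repeatedly:
37408 ÷ 8 = 4676 remainder 0
4676 ÷ 8 = 584 remainder 4
584 ÷ 8 = 73 remainder 0
73 ÷ 8 = 9 remainder 1
9 ÷ 8 = 1 remainder 1
1 ÷ 8 = 0 remainder 1
Reading remainders bottom-up:
= 0o111040


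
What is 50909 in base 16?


Divide by 16 repeatedly:
50909 ÷ 16 = 3181 remainder 13 (D)
3181 ÷ 16 = 198 remainder 13 (D)
198 ÷ 16 = 12 remainder 6 (6)
12 ÷ 16 = 0 remainder 12 (C)
Reading remainders bottom-up:
= 0xC6DD


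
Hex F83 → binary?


Each hex digit → 4 binary bits:
  F = 1111
  8 = 1000
  3 = 0011
Concatenate: 1111 1000 0011
= 111110000011


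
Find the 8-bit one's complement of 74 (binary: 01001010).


Original: 01001010
Invert all bits:
  bit 0: 0 → 1
  bit 1: 1 → 0
  bit 2: 0 → 1
  bit 3: 0 → 1
  bit 4: 1 → 0
  bit 5: 0 → 1
  bit 6: 1 → 0
  bit 7: 0 → 1
= 10110101


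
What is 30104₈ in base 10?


Positional values:
Position 0: 4 × 8^0 = 4
Position 1: 0 × 8^1 = 0
Position 2: 1 × 8^2 = 64
Position 3: 0 × 8^3 = 0
Position 4: 3 × 8^4 = 12288
Sum = 4 + 0 + 64 + 0 + 12288
= 12356


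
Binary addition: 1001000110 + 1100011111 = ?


Align and add column by column (LSB to MSB, carry propagating):
  01001000110
+ 01100011111
  -----------
  col 0: 0 + 1 + 0 (carry in) = 1 → bit 1, carry out 0
  col 1: 1 + 1 + 0 (carry in) = 2 → bit 0, carry out 1
  col 2: 1 + 1 + 1 (carry in) = 3 → bit 1, carry out 1
  col 3: 0 + 1 + 1 (carry in) = 2 → bit 0, carry out 1
  col 4: 0 + 1 + 1 (carry in) = 2 → bit 0, carry out 1
  col 5: 0 + 0 + 1 (carry in) = 1 → bit 1, carry out 0
  col 6: 1 + 0 + 0 (carry in) = 1 → bit 1, carry out 0
  col 7: 0 + 0 + 0 (carry in) = 0 → bit 0, carry out 0
  col 8: 0 + 1 + 0 (carry in) = 1 → bit 1, carry out 0
  col 9: 1 + 1 + 0 (carry in) = 2 → bit 0, carry out 1
  col 10: 0 + 0 + 1 (carry in) = 1 → bit 1, carry out 0
Reading bits MSB→LSB: 10101100101
Strip leading zeros: 10101100101
= 10101100101


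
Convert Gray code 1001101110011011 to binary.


Gray code: 1001101110011011
MSB stays the same: 1
Each subsequent bit = prev_binary XOR current_gray:
  B[1] = 1 XOR 0 = 1
  B[2] = 1 XOR 0 = 1
  B[3] = 1 XOR 1 = 0
  B[4] = 0 XOR 1 = 1
  B[5] = 1 XOR 0 = 1
  B[6] = 1 XOR 1 = 0
  B[7] = 0 XOR 1 = 1
  B[8] = 1 XOR 1 = 0
  B[9] = 0 XOR 0 = 0
  B[10] = 0 XOR 0 = 0
  B[11] = 0 XOR 1 = 1
  B[12] = 1 XOR 1 = 0
  B[13] = 0 XOR 0 = 0
  B[14] = 0 XOR 1 = 1
  B[15] = 1 XOR 1 = 0
= 1110110100010010 (60690 decimal)


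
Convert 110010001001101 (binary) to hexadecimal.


Group into 4-bit nibbles: 0110010001001101
  0110 = 6
  0100 = 4
  0100 = 4
  1101 = D
= 0x644D


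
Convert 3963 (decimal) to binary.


Divide by 2 repeatedly:
3963 ÷ 2 = 1981 remainder 1
1981 ÷ 2 = 990 remainder 1
990 ÷ 2 = 495 remainder 0
495 ÷ 2 = 247 remainder 1
247 ÷ 2 = 123 remainder 1
123 ÷ 2 = 61 remainder 1
61 ÷ 2 = 30 remainder 1
30 ÷ 2 = 15 remainder 0
15 ÷ 2 = 7 remainder 1
7 ÷ 2 = 3 remainder 1
3 ÷ 2 = 1 remainder 1
1 ÷ 2 = 0 remainder 1
Reading remainders bottom-up:
= 111101111011


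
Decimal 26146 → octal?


Divide by 8 repeatedly:
26146 ÷ 8 = 3268 remainder 2
3268 ÷ 8 = 408 remainder 4
408 ÷ 8 = 51 remainder 0
51 ÷ 8 = 6 remainder 3
6 ÷ 8 = 0 remainder 6
Reading remainders bottom-up:
= 0o63042


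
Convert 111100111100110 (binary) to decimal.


Positional values:
Bit 1: 1 × 2^1 = 2
Bit 2: 1 × 2^2 = 4
Bit 5: 1 × 2^5 = 32
Bit 6: 1 × 2^6 = 64
Bit 7: 1 × 2^7 = 128
Bit 8: 1 × 2^8 = 256
Bit 11: 1 × 2^11 = 2048
Bit 12: 1 × 2^12 = 4096
Bit 13: 1 × 2^13 = 8192
Bit 14: 1 × 2^14 = 16384
Sum = 2 + 4 + 32 + 64 + 128 + 256 + 2048 + 4096 + 8192 + 16384
= 31206


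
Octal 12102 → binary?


Each octal digit → 3 binary bits:
  1 = 001
  2 = 010
  1 = 001
  0 = 000
  2 = 010
Concatenate: 001 010 001 000 010
= 001010001000010


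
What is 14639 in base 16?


Divide by 16 repeatedly:
14639 ÷ 16 = 914 remainder 15 (F)
914 ÷ 16 = 57 remainder 2 (2)
57 ÷ 16 = 3 remainder 9 (9)
3 ÷ 16 = 0 remainder 3 (3)
Reading remainders bottom-up:
= 0x392F


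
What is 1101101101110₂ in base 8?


Group into 3-bit groups: 001101101101110
  001 = 1
  101 = 5
  101 = 5
  101 = 5
  110 = 6
= 0o15556


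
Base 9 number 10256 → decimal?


Positional values (base 9):
  6 × 9^0 = 6 × 1 = 6
  5 × 9^1 = 5 × 9 = 45
  2 × 9^2 = 2 × 81 = 162
  0 × 9^3 = 0 × 729 = 0
  1 × 9^4 = 1 × 6561 = 6561
Sum = 6 + 45 + 162 + 0 + 6561
= 6774


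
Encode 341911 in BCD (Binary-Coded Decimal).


Each digit → 4-bit binary:
  3 → 0011
  4 → 0100
  1 → 0001
  9 → 1001
  1 → 0001
  1 → 0001
= 0011 0100 0001 1001 0001 0001


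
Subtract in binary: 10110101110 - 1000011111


Align and subtract column by column (LSB to MSB, borrowing when needed):
  10110101110
- 01000011111
  -----------
  col 0: (0 - 0 borrow-in) - 1 → borrow from next column: (0+2) - 1 = 1, borrow out 1
  col 1: (1 - 1 borrow-in) - 1 → borrow from next column: (0+2) - 1 = 1, borrow out 1
  col 2: (1 - 1 borrow-in) - 1 → borrow from next column: (0+2) - 1 = 1, borrow out 1
  col 3: (1 - 1 borrow-in) - 1 → borrow from next column: (0+2) - 1 = 1, borrow out 1
  col 4: (0 - 1 borrow-in) - 1 → borrow from next column: (-1+2) - 1 = 0, borrow out 1
  col 5: (1 - 1 borrow-in) - 0 → 0 - 0 = 0, borrow out 0
  col 6: (0 - 0 borrow-in) - 0 → 0 - 0 = 0, borrow out 0
  col 7: (1 - 0 borrow-in) - 0 → 1 - 0 = 1, borrow out 0
  col 8: (1 - 0 borrow-in) - 0 → 1 - 0 = 1, borrow out 0
  col 9: (0 - 0 borrow-in) - 1 → borrow from next column: (0+2) - 1 = 1, borrow out 1
  col 10: (1 - 1 borrow-in) - 0 → 0 - 0 = 0, borrow out 0
Reading bits MSB→LSB: 01110001111
Strip leading zeros: 1110001111
= 1110001111


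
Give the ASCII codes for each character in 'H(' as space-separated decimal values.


String: 'H('  (2 characters)
Per-character ASCII lookup:
  'H': uppercase starts at 65: 'H' = 65 + 7 = 72
  '(': special character: '(' = 40
= 72 40


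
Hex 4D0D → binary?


Each hex digit → 4 binary bits:
  4 = 0100
  D = 1101
  0 = 0000
  D = 1101
Concatenate: 0100 1101 0000 1101
= 0100110100001101


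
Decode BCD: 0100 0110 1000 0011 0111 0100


Each 4-bit group → digit:
  0100 → 4
  0110 → 6
  1000 → 8
  0011 → 3
  0111 → 7
  0100 → 4
= 468374


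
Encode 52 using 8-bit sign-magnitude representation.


Sign bit: 0 (positive)
Magnitude: 52 = 0110100
= 00110100


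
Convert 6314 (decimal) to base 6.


Divide by 6 repeatedly:
6314 ÷ 6 = 1052 remainder 2
1052 ÷ 6 = 175 remainder 2
175 ÷ 6 = 29 remainder 1
29 ÷ 6 = 4 remainder 5
4 ÷ 6 = 0 remainder 4
Reading remainders bottom-up:
= 45122


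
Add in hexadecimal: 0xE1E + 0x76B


Align and add column by column (LSB to MSB, each column mod 16 with carry):
  0E1E
+ 076B
  ----
  col 0: E(14) + B(11) + 0 (carry in) = 25 → 9(9), carry out 1
  col 1: 1(1) + 6(6) + 1 (carry in) = 8 → 8(8), carry out 0
  col 2: E(14) + 7(7) + 0 (carry in) = 21 → 5(5), carry out 1
  col 3: 0(0) + 0(0) + 1 (carry in) = 1 → 1(1), carry out 0
Reading digits MSB→LSB: 1589
Strip leading zeros: 1589
= 0x1589


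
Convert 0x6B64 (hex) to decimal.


Positional values:
Position 0: 4 × 16^0 = 4 × 1 = 4
Position 1: 6 × 16^1 = 6 × 16 = 96
Position 2: B × 16^2 = 11 × 256 = 2816
Position 3: 6 × 16^3 = 6 × 4096 = 24576
Sum = 4 + 96 + 2816 + 24576
= 27492


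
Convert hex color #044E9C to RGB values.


Hex: #044E9C
R = 04₁₆ = 4
G = 4E₁₆ = 78
B = 9C₁₆ = 156
= RGB(4, 78, 156)


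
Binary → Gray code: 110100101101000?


Binary: 110100101101000
Gray code: G = B XOR (B >> 1)
B >> 1 = 011010010110100
110100101101000 XOR 011010010110100:
  1 XOR 0 = 1
  1 XOR 1 = 0
  0 XOR 1 = 1
  1 XOR 0 = 1
  0 XOR 1 = 1
  0 XOR 0 = 0
  1 XOR 0 = 1
  0 XOR 1 = 1
  1 XOR 0 = 1
  1 XOR 1 = 0
  0 XOR 1 = 1
  1 XOR 0 = 1
  0 XOR 1 = 1
  0 XOR 0 = 0
  0 XOR 0 = 0
= 101110111011100


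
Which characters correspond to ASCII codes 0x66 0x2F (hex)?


Codes (hex): 0x66 0x2F
Per-code ASCII lookup:
  0x66 = 102  (range 97-122: lowercase, 102 - 97 = 5) → 'f'
  0x2F = 47  (special character) → '/'
= 'f/'


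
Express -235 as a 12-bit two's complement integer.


Original: 000011101011
Step 1 - Invert all bits: 111100010100
Step 2 - Add 1: 111100010100 + 1
= 111100010101 (represents -235)


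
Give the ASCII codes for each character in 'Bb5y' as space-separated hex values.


String: 'Bb5y'  (4 characters)
Per-character ASCII lookup:
  'B': uppercase starts at 65: 'B' = 65 + 1 = 66 → 0x42
  'b': lowercase starts at 97: 'b' = 97 + 1 = 98 → 0x62
  '5': digits start at 48: '5' = 48 + 5 = 53 → 0x35
  'y': lowercase starts at 97: 'y' = 97 + 24 = 121 → 0x79
= 0x42 0x62 0x35 0x79


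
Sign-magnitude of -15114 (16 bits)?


Sign bit: 1 (negative)
Magnitude: 15114 = 011101100001010
= 1011101100001010


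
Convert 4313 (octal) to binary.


Each octal digit → 3 binary bits:
  4 = 100
  3 = 011
  1 = 001
  3 = 011
Concatenate: 100 011 001 011
= 100011001011


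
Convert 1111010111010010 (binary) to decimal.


Positional values:
Bit 1: 1 × 2^1 = 2
Bit 4: 1 × 2^4 = 16
Bit 6: 1 × 2^6 = 64
Bit 7: 1 × 2^7 = 128
Bit 8: 1 × 2^8 = 256
Bit 10: 1 × 2^10 = 1024
Bit 12: 1 × 2^12 = 4096
Bit 13: 1 × 2^13 = 8192
Bit 14: 1 × 2^14 = 16384
Bit 15: 1 × 2^15 = 32768
Sum = 2 + 16 + 64 + 128 + 256 + 1024 + 4096 + 8192 + 16384 + 32768
= 62930


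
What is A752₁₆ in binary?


Each hex digit → 4 binary bits:
  A = 1010
  7 = 0111
  5 = 0101
  2 = 0010
Concatenate: 1010 0111 0101 0010
= 1010011101010010


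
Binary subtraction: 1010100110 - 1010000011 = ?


Align and subtract column by column (LSB to MSB, borrowing when needed):
  1010100110
- 1010000011
  ----------
  col 0: (0 - 0 borrow-in) - 1 → borrow from next column: (0+2) - 1 = 1, borrow out 1
  col 1: (1 - 1 borrow-in) - 1 → borrow from next column: (0+2) - 1 = 1, borrow out 1
  col 2: (1 - 1 borrow-in) - 0 → 0 - 0 = 0, borrow out 0
  col 3: (0 - 0 borrow-in) - 0 → 0 - 0 = 0, borrow out 0
  col 4: (0 - 0 borrow-in) - 0 → 0 - 0 = 0, borrow out 0
  col 5: (1 - 0 borrow-in) - 0 → 1 - 0 = 1, borrow out 0
  col 6: (0 - 0 borrow-in) - 0 → 0 - 0 = 0, borrow out 0
  col 7: (1 - 0 borrow-in) - 1 → 1 - 1 = 0, borrow out 0
  col 8: (0 - 0 borrow-in) - 0 → 0 - 0 = 0, borrow out 0
  col 9: (1 - 0 borrow-in) - 1 → 1 - 1 = 0, borrow out 0
Reading bits MSB→LSB: 0000100011
Strip leading zeros: 100011
= 100011


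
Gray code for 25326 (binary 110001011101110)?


Binary: 110001011101110
Gray code: G = B XOR (B >> 1)
B >> 1 = 011000101110111
110001011101110 XOR 011000101110111:
  1 XOR 0 = 1
  1 XOR 1 = 0
  0 XOR 1 = 1
  0 XOR 0 = 0
  0 XOR 0 = 0
  1 XOR 0 = 1
  0 XOR 1 = 1
  1 XOR 0 = 1
  1 XOR 1 = 0
  1 XOR 1 = 0
  0 XOR 1 = 1
  1 XOR 0 = 1
  1 XOR 1 = 0
  1 XOR 1 = 0
  0 XOR 1 = 1
= 101001110011001


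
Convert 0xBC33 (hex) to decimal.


Positional values:
Position 0: 3 × 16^0 = 3 × 1 = 3
Position 1: 3 × 16^1 = 3 × 16 = 48
Position 2: C × 16^2 = 12 × 256 = 3072
Position 3: B × 16^3 = 11 × 4096 = 45056
Sum = 3 + 48 + 3072 + 45056
= 48179


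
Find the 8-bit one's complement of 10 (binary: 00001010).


Original: 00001010
Invert all bits:
  bit 0: 0 → 1
  bit 1: 0 → 1
  bit 2: 0 → 1
  bit 3: 0 → 1
  bit 4: 1 → 0
  bit 5: 0 → 1
  bit 6: 1 → 0
  bit 7: 0 → 1
= 11110101


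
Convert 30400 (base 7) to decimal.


Positional values (base 7):
  0 × 7^0 = 0 × 1 = 0
  0 × 7^1 = 0 × 7 = 0
  4 × 7^2 = 4 × 49 = 196
  0 × 7^3 = 0 × 343 = 0
  3 × 7^4 = 3 × 2401 = 7203
Sum = 0 + 0 + 196 + 0 + 7203
= 7399


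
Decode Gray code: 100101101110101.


Gray code: 100101101110101
MSB stays the same: 1
Each subsequent bit = prev_binary XOR current_gray:
  B[1] = 1 XOR 0 = 1
  B[2] = 1 XOR 0 = 1
  B[3] = 1 XOR 1 = 0
  B[4] = 0 XOR 0 = 0
  B[5] = 0 XOR 1 = 1
  B[6] = 1 XOR 1 = 0
  B[7] = 0 XOR 0 = 0
  B[8] = 0 XOR 1 = 1
  B[9] = 1 XOR 1 = 0
  B[10] = 0 XOR 1 = 1
  B[11] = 1 XOR 0 = 1
  B[12] = 1 XOR 1 = 0
  B[13] = 0 XOR 0 = 0
  B[14] = 0 XOR 1 = 1
= 111001001011001 (29273 decimal)


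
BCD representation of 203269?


Each digit → 4-bit binary:
  2 → 0010
  0 → 0000
  3 → 0011
  2 → 0010
  6 → 0110
  9 → 1001
= 0010 0000 0011 0010 0110 1001


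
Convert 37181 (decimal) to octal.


Divide by 8 repeatedly:
37181 ÷ 8 = 4647 remainder 5
4647 ÷ 8 = 580 remainder 7
580 ÷ 8 = 72 remainder 4
72 ÷ 8 = 9 remainder 0
9 ÷ 8 = 1 remainder 1
1 ÷ 8 = 0 remainder 1
Reading remainders bottom-up:
= 0o110475


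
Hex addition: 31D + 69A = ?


Align and add column by column (LSB to MSB, each column mod 16 with carry):
  031D
+ 069A
  ----
  col 0: D(13) + A(10) + 0 (carry in) = 23 → 7(7), carry out 1
  col 1: 1(1) + 9(9) + 1 (carry in) = 11 → B(11), carry out 0
  col 2: 3(3) + 6(6) + 0 (carry in) = 9 → 9(9), carry out 0
  col 3: 0(0) + 0(0) + 0 (carry in) = 0 → 0(0), carry out 0
Reading digits MSB→LSB: 09B7
Strip leading zeros: 9B7
= 0x9B7


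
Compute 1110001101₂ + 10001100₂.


Align and add column by column (LSB to MSB, carry propagating):
  01110001101
+ 00010001100
  -----------
  col 0: 1 + 0 + 0 (carry in) = 1 → bit 1, carry out 0
  col 1: 0 + 0 + 0 (carry in) = 0 → bit 0, carry out 0
  col 2: 1 + 1 + 0 (carry in) = 2 → bit 0, carry out 1
  col 3: 1 + 1 + 1 (carry in) = 3 → bit 1, carry out 1
  col 4: 0 + 0 + 1 (carry in) = 1 → bit 1, carry out 0
  col 5: 0 + 0 + 0 (carry in) = 0 → bit 0, carry out 0
  col 6: 0 + 0 + 0 (carry in) = 0 → bit 0, carry out 0
  col 7: 1 + 1 + 0 (carry in) = 2 → bit 0, carry out 1
  col 8: 1 + 0 + 1 (carry in) = 2 → bit 0, carry out 1
  col 9: 1 + 0 + 1 (carry in) = 2 → bit 0, carry out 1
  col 10: 0 + 0 + 1 (carry in) = 1 → bit 1, carry out 0
Reading bits MSB→LSB: 10000011001
Strip leading zeros: 10000011001
= 10000011001


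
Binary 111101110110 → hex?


Group into 4-bit nibbles: 111101110110
  1111 = F
  0111 = 7
  0110 = 6
= 0xF76


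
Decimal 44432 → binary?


Divide by 2 repeatedly:
44432 ÷ 2 = 22216 remainder 0
22216 ÷ 2 = 11108 remainder 0
11108 ÷ 2 = 5554 remainder 0
5554 ÷ 2 = 2777 remainder 0
2777 ÷ 2 = 1388 remainder 1
1388 ÷ 2 = 694 remainder 0
694 ÷ 2 = 347 remainder 0
347 ÷ 2 = 173 remainder 1
173 ÷ 2 = 86 remainder 1
86 ÷ 2 = 43 remainder 0
43 ÷ 2 = 21 remainder 1
21 ÷ 2 = 10 remainder 1
10 ÷ 2 = 5 remainder 0
5 ÷ 2 = 2 remainder 1
2 ÷ 2 = 1 remainder 0
1 ÷ 2 = 0 remainder 1
Reading remainders bottom-up:
= 1010110110010000


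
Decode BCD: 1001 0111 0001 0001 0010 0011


Each 4-bit group → digit:
  1001 → 9
  0111 → 7
  0001 → 1
  0001 → 1
  0010 → 2
  0011 → 3
= 971123


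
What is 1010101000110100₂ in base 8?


Group into 3-bit groups: 001010101000110100
  001 = 1
  010 = 2
  101 = 5
  000 = 0
  110 = 6
  100 = 4
= 0o125064


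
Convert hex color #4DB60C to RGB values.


Hex: #4DB60C
R = 4D₁₆ = 77
G = B6₁₆ = 182
B = 0C₁₆ = 12
= RGB(77, 182, 12)


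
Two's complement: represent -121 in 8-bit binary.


Original: 01111001
Step 1 - Invert all bits: 10000110
Step 2 - Add 1: 10000110 + 1
= 10000111 (represents -121)


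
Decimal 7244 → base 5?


Divide by 5 repeatedly:
7244 ÷ 5 = 1448 remainder 4
1448 ÷ 5 = 289 remainder 3
289 ÷ 5 = 57 remainder 4
57 ÷ 5 = 11 remainder 2
11 ÷ 5 = 2 remainder 1
2 ÷ 5 = 0 remainder 2
Reading remainders bottom-up:
= 212434


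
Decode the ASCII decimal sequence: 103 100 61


Codes (decimal): 103 100 61
Per-code ASCII lookup:
  103  (range 97-122: lowercase, 103 - 97 = 6) → 'g'
  100  (range 97-122: lowercase, 100 - 97 = 3) → 'd'
  61  (special character) → '='
= 'gd='


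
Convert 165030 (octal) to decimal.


Positional values:
Position 0: 0 × 8^0 = 0
Position 1: 3 × 8^1 = 24
Position 2: 0 × 8^2 = 0
Position 3: 5 × 8^3 = 2560
Position 4: 6 × 8^4 = 24576
Position 5: 1 × 8^5 = 32768
Sum = 0 + 24 + 0 + 2560 + 24576 + 32768
= 59928


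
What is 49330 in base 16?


Divide by 16 repeatedly:
49330 ÷ 16 = 3083 remainder 2 (2)
3083 ÷ 16 = 192 remainder 11 (B)
192 ÷ 16 = 12 remainder 0 (0)
12 ÷ 16 = 0 remainder 12 (C)
Reading remainders bottom-up:
= 0xC0B2


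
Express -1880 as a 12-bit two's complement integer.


Original: 011101011000
Step 1 - Invert all bits: 100010100111
Step 2 - Add 1: 100010100111 + 1
= 100010101000 (represents -1880)


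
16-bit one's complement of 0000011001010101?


Original: 0000011001010101
Invert all bits:
  bit 0: 0 → 1
  bit 1: 0 → 1
  bit 2: 0 → 1
  bit 3: 0 → 1
  bit 4: 0 → 1
  bit 5: 1 → 0
  bit 6: 1 → 0
  bit 7: 0 → 1
  bit 8: 0 → 1
  bit 9: 1 → 0
  bit 10: 0 → 1
  bit 11: 1 → 0
  bit 12: 0 → 1
  bit 13: 1 → 0
  bit 14: 0 → 1
  bit 15: 1 → 0
= 1111100110101010


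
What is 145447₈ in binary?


Each octal digit → 3 binary bits:
  1 = 001
  4 = 100
  5 = 101
  4 = 100
  4 = 100
  7 = 111
Concatenate: 001 100 101 100 100 111
= 001100101100100111


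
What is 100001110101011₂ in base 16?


Group into 4-bit nibbles: 0100001110101011
  0100 = 4
  0011 = 3
  1010 = A
  1011 = B
= 0x43AB


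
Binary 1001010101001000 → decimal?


Positional values:
Bit 3: 1 × 2^3 = 8
Bit 6: 1 × 2^6 = 64
Bit 8: 1 × 2^8 = 256
Bit 10: 1 × 2^10 = 1024
Bit 12: 1 × 2^12 = 4096
Bit 15: 1 × 2^15 = 32768
Sum = 8 + 64 + 256 + 1024 + 4096 + 32768
= 38216


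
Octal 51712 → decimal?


Positional values:
Position 0: 2 × 8^0 = 2
Position 1: 1 × 8^1 = 8
Position 2: 7 × 8^2 = 448
Position 3: 1 × 8^3 = 512
Position 4: 5 × 8^4 = 20480
Sum = 2 + 8 + 448 + 512 + 20480
= 21450


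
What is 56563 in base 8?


Divide by 8 repeatedly:
56563 ÷ 8 = 7070 remainder 3
7070 ÷ 8 = 883 remainder 6
883 ÷ 8 = 110 remainder 3
110 ÷ 8 = 13 remainder 6
13 ÷ 8 = 1 remainder 5
1 ÷ 8 = 0 remainder 1
Reading remainders bottom-up:
= 0o156363


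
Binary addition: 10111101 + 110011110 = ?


Align and add column by column (LSB to MSB, carry propagating):
  0010111101
+ 0110011110
  ----------
  col 0: 1 + 0 + 0 (carry in) = 1 → bit 1, carry out 0
  col 1: 0 + 1 + 0 (carry in) = 1 → bit 1, carry out 0
  col 2: 1 + 1 + 0 (carry in) = 2 → bit 0, carry out 1
  col 3: 1 + 1 + 1 (carry in) = 3 → bit 1, carry out 1
  col 4: 1 + 1 + 1 (carry in) = 3 → bit 1, carry out 1
  col 5: 1 + 0 + 1 (carry in) = 2 → bit 0, carry out 1
  col 6: 0 + 0 + 1 (carry in) = 1 → bit 1, carry out 0
  col 7: 1 + 1 + 0 (carry in) = 2 → bit 0, carry out 1
  col 8: 0 + 1 + 1 (carry in) = 2 → bit 0, carry out 1
  col 9: 0 + 0 + 1 (carry in) = 1 → bit 1, carry out 0
Reading bits MSB→LSB: 1001011011
Strip leading zeros: 1001011011
= 1001011011


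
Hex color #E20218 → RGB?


Hex: #E20218
R = E2₁₆ = 226
G = 02₁₆ = 2
B = 18₁₆ = 24
= RGB(226, 2, 24)


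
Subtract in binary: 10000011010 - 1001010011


Align and subtract column by column (LSB to MSB, borrowing when needed):
  10000011010
- 01001010011
  -----------
  col 0: (0 - 0 borrow-in) - 1 → borrow from next column: (0+2) - 1 = 1, borrow out 1
  col 1: (1 - 1 borrow-in) - 1 → borrow from next column: (0+2) - 1 = 1, borrow out 1
  col 2: (0 - 1 borrow-in) - 0 → borrow from next column: (-1+2) - 0 = 1, borrow out 1
  col 3: (1 - 1 borrow-in) - 0 → 0 - 0 = 0, borrow out 0
  col 4: (1 - 0 borrow-in) - 1 → 1 - 1 = 0, borrow out 0
  col 5: (0 - 0 borrow-in) - 0 → 0 - 0 = 0, borrow out 0
  col 6: (0 - 0 borrow-in) - 1 → borrow from next column: (0+2) - 1 = 1, borrow out 1
  col 7: (0 - 1 borrow-in) - 0 → borrow from next column: (-1+2) - 0 = 1, borrow out 1
  col 8: (0 - 1 borrow-in) - 0 → borrow from next column: (-1+2) - 0 = 1, borrow out 1
  col 9: (0 - 1 borrow-in) - 1 → borrow from next column: (-1+2) - 1 = 0, borrow out 1
  col 10: (1 - 1 borrow-in) - 0 → 0 - 0 = 0, borrow out 0
Reading bits MSB→LSB: 00111000111
Strip leading zeros: 111000111
= 111000111


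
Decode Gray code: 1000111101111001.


Gray code: 1000111101111001
MSB stays the same: 1
Each subsequent bit = prev_binary XOR current_gray:
  B[1] = 1 XOR 0 = 1
  B[2] = 1 XOR 0 = 1
  B[3] = 1 XOR 0 = 1
  B[4] = 1 XOR 1 = 0
  B[5] = 0 XOR 1 = 1
  B[6] = 1 XOR 1 = 0
  B[7] = 0 XOR 1 = 1
  B[8] = 1 XOR 0 = 1
  B[9] = 1 XOR 1 = 0
  B[10] = 0 XOR 1 = 1
  B[11] = 1 XOR 1 = 0
  B[12] = 0 XOR 1 = 1
  B[13] = 1 XOR 0 = 1
  B[14] = 1 XOR 0 = 1
  B[15] = 1 XOR 1 = 0
= 1111010110101110 (62894 decimal)


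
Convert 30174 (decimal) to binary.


Divide by 2 repeatedly:
30174 ÷ 2 = 15087 remainder 0
15087 ÷ 2 = 7543 remainder 1
7543 ÷ 2 = 3771 remainder 1
3771 ÷ 2 = 1885 remainder 1
1885 ÷ 2 = 942 remainder 1
942 ÷ 2 = 471 remainder 0
471 ÷ 2 = 235 remainder 1
235 ÷ 2 = 117 remainder 1
117 ÷ 2 = 58 remainder 1
58 ÷ 2 = 29 remainder 0
29 ÷ 2 = 14 remainder 1
14 ÷ 2 = 7 remainder 0
7 ÷ 2 = 3 remainder 1
3 ÷ 2 = 1 remainder 1
1 ÷ 2 = 0 remainder 1
Reading remainders bottom-up:
= 111010111011110


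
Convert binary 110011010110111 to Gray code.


Binary: 110011010110111
Gray code: G = B XOR (B >> 1)
B >> 1 = 011001101011011
110011010110111 XOR 011001101011011:
  1 XOR 0 = 1
  1 XOR 1 = 0
  0 XOR 1 = 1
  0 XOR 0 = 0
  1 XOR 0 = 1
  1 XOR 1 = 0
  0 XOR 1 = 1
  1 XOR 0 = 1
  0 XOR 1 = 1
  1 XOR 0 = 1
  1 XOR 1 = 0
  0 XOR 1 = 1
  1 XOR 0 = 1
  1 XOR 1 = 0
  1 XOR 1 = 0
= 101010111101100


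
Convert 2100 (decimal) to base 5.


Divide by 5 repeatedly:
2100 ÷ 5 = 420 remainder 0
420 ÷ 5 = 84 remainder 0
84 ÷ 5 = 16 remainder 4
16 ÷ 5 = 3 remainder 1
3 ÷ 5 = 0 remainder 3
Reading remainders bottom-up:
= 31400


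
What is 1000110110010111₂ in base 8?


Group into 3-bit groups: 001000110110010111
  001 = 1
  000 = 0
  110 = 6
  110 = 6
  010 = 2
  111 = 7
= 0o106627


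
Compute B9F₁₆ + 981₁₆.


Align and add column by column (LSB to MSB, each column mod 16 with carry):
  0B9F
+ 0981
  ----
  col 0: F(15) + 1(1) + 0 (carry in) = 16 → 0(0), carry out 1
  col 1: 9(9) + 8(8) + 1 (carry in) = 18 → 2(2), carry out 1
  col 2: B(11) + 9(9) + 1 (carry in) = 21 → 5(5), carry out 1
  col 3: 0(0) + 0(0) + 1 (carry in) = 1 → 1(1), carry out 0
Reading digits MSB→LSB: 1520
Strip leading zeros: 1520
= 0x1520


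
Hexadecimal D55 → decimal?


Positional values:
Position 0: 5 × 16^0 = 5 × 1 = 5
Position 1: 5 × 16^1 = 5 × 16 = 80
Position 2: D × 16^2 = 13 × 256 = 3328
Sum = 5 + 80 + 3328
= 3413
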